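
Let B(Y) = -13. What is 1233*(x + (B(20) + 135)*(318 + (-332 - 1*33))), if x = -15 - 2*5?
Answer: -7100847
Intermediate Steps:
x = -25 (x = -15 - 10 = -25)
1233*(x + (B(20) + 135)*(318 + (-332 - 1*33))) = 1233*(-25 + (-13 + 135)*(318 + (-332 - 1*33))) = 1233*(-25 + 122*(318 + (-332 - 33))) = 1233*(-25 + 122*(318 - 365)) = 1233*(-25 + 122*(-47)) = 1233*(-25 - 5734) = 1233*(-5759) = -7100847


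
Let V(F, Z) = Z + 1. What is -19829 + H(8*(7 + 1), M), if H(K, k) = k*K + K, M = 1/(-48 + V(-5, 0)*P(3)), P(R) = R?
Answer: -889489/45 ≈ -19766.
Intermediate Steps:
V(F, Z) = 1 + Z
M = -1/45 (M = 1/(-48 + (1 + 0)*3) = 1/(-48 + 1*3) = 1/(-48 + 3) = 1/(-45) = -1/45 ≈ -0.022222)
H(K, k) = K + K*k (H(K, k) = K*k + K = K + K*k)
-19829 + H(8*(7 + 1), M) = -19829 + (8*(7 + 1))*(1 - 1/45) = -19829 + (8*8)*(44/45) = -19829 + 64*(44/45) = -19829 + 2816/45 = -889489/45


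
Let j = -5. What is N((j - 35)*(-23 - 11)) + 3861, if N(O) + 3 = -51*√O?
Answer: 3858 - 204*√85 ≈ 1977.2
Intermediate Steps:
N(O) = -3 - 51*√O
N((j - 35)*(-23 - 11)) + 3861 = (-3 - 51*4*√85) + 3861 = (-3 - 204*√85) + 3861 = 3858 - 204*√85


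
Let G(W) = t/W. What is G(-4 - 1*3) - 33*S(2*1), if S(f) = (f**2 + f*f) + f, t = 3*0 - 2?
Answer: -2308/7 ≈ -329.71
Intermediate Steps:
t = -2 (t = 0 - 2 = -2)
G(W) = -2/W
S(f) = f + 2*f**2 (S(f) = (f**2 + f**2) + f = 2*f**2 + f = f + 2*f**2)
G(-4 - 1*3) - 33*S(2*1) = -2/(-4 - 1*3) - 33*2*1*(1 + 2*(2*1)) = -2/(-4 - 3) - 66*(1 + 2*2) = -2/(-7) - 66*(1 + 4) = -2*(-1/7) - 66*5 = 2/7 - 33*10 = 2/7 - 330 = -2308/7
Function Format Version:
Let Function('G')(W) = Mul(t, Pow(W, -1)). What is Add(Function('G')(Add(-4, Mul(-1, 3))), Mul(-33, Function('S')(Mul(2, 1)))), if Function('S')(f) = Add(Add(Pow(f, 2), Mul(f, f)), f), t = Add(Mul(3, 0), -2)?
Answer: Rational(-2308, 7) ≈ -329.71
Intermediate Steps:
t = -2 (t = Add(0, -2) = -2)
Function('G')(W) = Mul(-2, Pow(W, -1))
Function('S')(f) = Add(f, Mul(2, Pow(f, 2))) (Function('S')(f) = Add(Add(Pow(f, 2), Pow(f, 2)), f) = Add(Mul(2, Pow(f, 2)), f) = Add(f, Mul(2, Pow(f, 2))))
Add(Function('G')(Add(-4, Mul(-1, 3))), Mul(-33, Function('S')(Mul(2, 1)))) = Add(Mul(-2, Pow(Add(-4, Mul(-1, 3)), -1)), Mul(-33, Mul(Mul(2, 1), Add(1, Mul(2, Mul(2, 1)))))) = Add(Mul(-2, Pow(Add(-4, -3), -1)), Mul(-33, Mul(2, Add(1, Mul(2, 2))))) = Add(Mul(-2, Pow(-7, -1)), Mul(-33, Mul(2, Add(1, 4)))) = Add(Mul(-2, Rational(-1, 7)), Mul(-33, Mul(2, 5))) = Add(Rational(2, 7), Mul(-33, 10)) = Add(Rational(2, 7), -330) = Rational(-2308, 7)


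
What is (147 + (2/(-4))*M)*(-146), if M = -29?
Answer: -23579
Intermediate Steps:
(147 + (2/(-4))*M)*(-146) = (147 + (2/(-4))*(-29))*(-146) = (147 + (2*(-¼))*(-29))*(-146) = (147 - ½*(-29))*(-146) = (147 + 29/2)*(-146) = (323/2)*(-146) = -23579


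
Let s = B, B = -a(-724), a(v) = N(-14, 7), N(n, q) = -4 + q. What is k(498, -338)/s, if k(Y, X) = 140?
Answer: -140/3 ≈ -46.667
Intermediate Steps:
a(v) = 3 (a(v) = -4 + 7 = 3)
B = -3 (B = -1*3 = -3)
s = -3
k(498, -338)/s = 140/(-3) = 140*(-1/3) = -140/3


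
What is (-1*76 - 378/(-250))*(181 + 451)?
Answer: -5884552/125 ≈ -47076.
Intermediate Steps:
(-1*76 - 378/(-250))*(181 + 451) = (-76 - 378*(-1/250))*632 = (-76 + 189/125)*632 = -9311/125*632 = -5884552/125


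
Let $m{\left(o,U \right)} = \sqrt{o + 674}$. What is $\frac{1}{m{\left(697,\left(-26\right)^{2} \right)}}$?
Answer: $\frac{\sqrt{1371}}{1371} \approx 0.027007$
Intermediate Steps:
$m{\left(o,U \right)} = \sqrt{674 + o}$
$\frac{1}{m{\left(697,\left(-26\right)^{2} \right)}} = \frac{1}{\sqrt{674 + 697}} = \frac{1}{\sqrt{1371}} = \frac{\sqrt{1371}}{1371}$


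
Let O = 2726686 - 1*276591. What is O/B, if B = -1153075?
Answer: -490019/230615 ≈ -2.1248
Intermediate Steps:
O = 2450095 (O = 2726686 - 276591 = 2450095)
O/B = 2450095/(-1153075) = 2450095*(-1/1153075) = -490019/230615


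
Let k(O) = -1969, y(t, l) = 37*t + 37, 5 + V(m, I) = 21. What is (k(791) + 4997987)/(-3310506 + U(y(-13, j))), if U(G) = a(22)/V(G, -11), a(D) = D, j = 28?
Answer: -39968144/26484037 ≈ -1.5091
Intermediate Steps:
V(m, I) = 16 (V(m, I) = -5 + 21 = 16)
y(t, l) = 37 + 37*t
U(G) = 11/8 (U(G) = 22/16 = 22*(1/16) = 11/8)
(k(791) + 4997987)/(-3310506 + U(y(-13, j))) = (-1969 + 4997987)/(-3310506 + 11/8) = 4996018/(-26484037/8) = 4996018*(-8/26484037) = -39968144/26484037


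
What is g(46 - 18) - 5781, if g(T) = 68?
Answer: -5713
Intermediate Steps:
g(46 - 18) - 5781 = 68 - 5781 = -5713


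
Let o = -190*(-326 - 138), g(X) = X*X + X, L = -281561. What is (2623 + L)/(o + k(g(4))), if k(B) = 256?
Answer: -139469/44208 ≈ -3.1548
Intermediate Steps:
g(X) = X + X² (g(X) = X² + X = X + X²)
o = 88160 (o = -190*(-464) = 88160)
(2623 + L)/(o + k(g(4))) = (2623 - 281561)/(88160 + 256) = -278938/88416 = -278938*1/88416 = -139469/44208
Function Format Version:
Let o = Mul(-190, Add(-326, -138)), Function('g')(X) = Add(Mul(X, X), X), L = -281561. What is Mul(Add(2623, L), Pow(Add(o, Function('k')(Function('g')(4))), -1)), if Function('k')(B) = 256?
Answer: Rational(-139469, 44208) ≈ -3.1548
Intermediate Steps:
Function('g')(X) = Add(X, Pow(X, 2)) (Function('g')(X) = Add(Pow(X, 2), X) = Add(X, Pow(X, 2)))
o = 88160 (o = Mul(-190, -464) = 88160)
Mul(Add(2623, L), Pow(Add(o, Function('k')(Function('g')(4))), -1)) = Mul(Add(2623, -281561), Pow(Add(88160, 256), -1)) = Mul(-278938, Pow(88416, -1)) = Mul(-278938, Rational(1, 88416)) = Rational(-139469, 44208)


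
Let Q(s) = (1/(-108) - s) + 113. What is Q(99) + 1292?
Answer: 141047/108 ≈ 1306.0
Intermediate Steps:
Q(s) = 12203/108 - s (Q(s) = (-1/108 - s) + 113 = 12203/108 - s)
Q(99) + 1292 = (12203/108 - 1*99) + 1292 = (12203/108 - 99) + 1292 = 1511/108 + 1292 = 141047/108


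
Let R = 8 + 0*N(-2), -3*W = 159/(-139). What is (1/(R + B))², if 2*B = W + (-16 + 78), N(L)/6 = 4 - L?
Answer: 77284/118701025 ≈ 0.00065108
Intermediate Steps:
N(L) = 24 - 6*L (N(L) = 6*(4 - L) = 24 - 6*L)
W = 53/139 (W = -53/(-139) = -53*(-1)/139 = -⅓*(-159/139) = 53/139 ≈ 0.38129)
B = 8671/278 (B = (53/139 + (-16 + 78))/2 = (53/139 + 62)/2 = (½)*(8671/139) = 8671/278 ≈ 31.191)
R = 8 (R = 8 + 0*(24 - 6*(-2)) = 8 + 0*(24 + 12) = 8 + 0*36 = 8 + 0 = 8)
(1/(R + B))² = (1/(8 + 8671/278))² = (1/(10895/278))² = (278/10895)² = 77284/118701025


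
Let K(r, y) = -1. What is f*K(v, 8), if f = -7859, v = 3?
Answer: 7859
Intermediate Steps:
f*K(v, 8) = -7859*(-1) = 7859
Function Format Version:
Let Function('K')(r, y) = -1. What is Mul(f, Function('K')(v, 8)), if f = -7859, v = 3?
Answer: 7859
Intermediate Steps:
Mul(f, Function('K')(v, 8)) = Mul(-7859, -1) = 7859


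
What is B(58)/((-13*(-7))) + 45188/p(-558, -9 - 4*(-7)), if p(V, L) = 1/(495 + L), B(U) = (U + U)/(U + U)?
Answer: 2113623513/91 ≈ 2.3227e+7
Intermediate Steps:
B(U) = 1 (B(U) = (2*U)/((2*U)) = (2*U)*(1/(2*U)) = 1)
B(58)/((-13*(-7))) + 45188/p(-558, -9 - 4*(-7)) = 1/(-13*(-7)) + 45188/(1/(495 + (-9 - 4*(-7)))) = 1/91 + 45188/(1/(495 + (-9 + 28))) = 1*(1/91) + 45188/(1/(495 + 19)) = 1/91 + 45188/(1/514) = 1/91 + 45188*514 = 1/91 + 23226632 = 2113623513/91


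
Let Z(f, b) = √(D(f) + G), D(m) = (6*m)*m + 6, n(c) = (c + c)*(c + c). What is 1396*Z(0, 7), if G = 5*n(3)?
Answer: 1396*√186 ≈ 19039.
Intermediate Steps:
n(c) = 4*c² (n(c) = (2*c)*(2*c) = 4*c²)
D(m) = 6 + 6*m² (D(m) = 6*m² + 6 = 6 + 6*m²)
G = 180 (G = 5*(4*3²) = 5*(4*9) = 5*36 = 180)
Z(f, b) = √(186 + 6*f²) (Z(f, b) = √((6 + 6*f²) + 180) = √(186 + 6*f²))
1396*Z(0, 7) = 1396*√(186 + 6*0²) = 1396*√(186 + 6*0) = 1396*√(186 + 0) = 1396*√186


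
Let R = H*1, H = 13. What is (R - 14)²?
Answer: 1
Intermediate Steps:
R = 13 (R = 13*1 = 13)
(R - 14)² = (13 - 14)² = (-1)² = 1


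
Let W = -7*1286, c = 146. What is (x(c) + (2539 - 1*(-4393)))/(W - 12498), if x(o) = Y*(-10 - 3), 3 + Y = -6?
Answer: -7049/21500 ≈ -0.32786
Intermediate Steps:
Y = -9 (Y = -3 - 6 = -9)
W = -9002
x(o) = 117 (x(o) = -9*(-10 - 3) = -9*(-13) = 117)
(x(c) + (2539 - 1*(-4393)))/(W - 12498) = (117 + (2539 - 1*(-4393)))/(-9002 - 12498) = (117 + (2539 + 4393))/(-21500) = (117 + 6932)*(-1/21500) = 7049*(-1/21500) = -7049/21500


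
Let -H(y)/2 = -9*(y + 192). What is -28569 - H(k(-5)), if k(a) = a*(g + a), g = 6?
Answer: -31935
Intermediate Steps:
k(a) = a*(6 + a)
H(y) = 3456 + 18*y (H(y) = -(-18)*(y + 192) = -(-18)*(192 + y) = -2*(-1728 - 9*y) = 3456 + 18*y)
-28569 - H(k(-5)) = -28569 - (3456 + 18*(-5*(6 - 5))) = -28569 - (3456 + 18*(-5*1)) = -28569 - (3456 + 18*(-5)) = -28569 - (3456 - 90) = -28569 - 1*3366 = -28569 - 3366 = -31935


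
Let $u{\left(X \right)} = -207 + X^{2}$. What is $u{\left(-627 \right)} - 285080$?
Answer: $107842$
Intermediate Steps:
$u{\left(-627 \right)} - 285080 = \left(-207 + \left(-627\right)^{2}\right) - 285080 = \left(-207 + 393129\right) - 285080 = 392922 - 285080 = 107842$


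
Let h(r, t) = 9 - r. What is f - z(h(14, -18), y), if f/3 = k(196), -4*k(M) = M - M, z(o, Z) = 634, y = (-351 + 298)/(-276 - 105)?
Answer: -634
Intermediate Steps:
y = 53/381 (y = -53/(-381) = -53*(-1/381) = 53/381 ≈ 0.13911)
k(M) = 0 (k(M) = -(M - M)/4 = -1/4*0 = 0)
f = 0 (f = 3*0 = 0)
f - z(h(14, -18), y) = 0 - 1*634 = 0 - 634 = -634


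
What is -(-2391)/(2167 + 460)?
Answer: 2391/2627 ≈ 0.91016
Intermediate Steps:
-(-2391)/(2167 + 460) = -(-2391)/2627 = -1*(-2391/2627) = 2391/2627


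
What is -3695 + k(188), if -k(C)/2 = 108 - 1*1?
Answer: -3909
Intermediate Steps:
k(C) = -214 (k(C) = -2*(108 - 1*1) = -2*(108 - 1) = -2*107 = -214)
-3695 + k(188) = -3695 - 214 = -3909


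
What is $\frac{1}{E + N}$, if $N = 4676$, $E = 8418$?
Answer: $\frac{1}{13094} \approx 7.6371 \cdot 10^{-5}$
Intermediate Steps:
$\frac{1}{E + N} = \frac{1}{8418 + 4676} = \frac{1}{13094}$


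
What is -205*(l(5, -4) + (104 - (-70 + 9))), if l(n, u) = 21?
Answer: -38130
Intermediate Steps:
-205*(l(5, -4) + (104 - (-70 + 9))) = -205*(21 + (104 - (-70 + 9))) = -205*(21 + (104 - 1*(-61))) = -205*(21 + (104 + 61)) = -205*(21 + 165) = -205*186 = -38130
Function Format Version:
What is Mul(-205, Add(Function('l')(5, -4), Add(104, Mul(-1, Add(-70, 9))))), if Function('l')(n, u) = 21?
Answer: -38130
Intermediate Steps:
Mul(-205, Add(Function('l')(5, -4), Add(104, Mul(-1, Add(-70, 9))))) = Mul(-205, Add(21, Add(104, Mul(-1, Add(-70, 9))))) = Mul(-205, Add(21, Add(104, Mul(-1, -61)))) = Mul(-205, Add(21, Add(104, 61))) = Mul(-205, Add(21, 165)) = Mul(-205, 186) = -38130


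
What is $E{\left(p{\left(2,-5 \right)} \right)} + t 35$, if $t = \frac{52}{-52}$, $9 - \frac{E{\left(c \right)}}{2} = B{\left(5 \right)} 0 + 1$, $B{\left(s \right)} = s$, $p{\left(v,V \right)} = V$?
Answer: $-19$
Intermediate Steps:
$E{\left(c \right)} = 16$ ($E{\left(c \right)} = 18 - 2 \left(5 \cdot 0 + 1\right) = 18 - 2 \left(0 + 1\right) = 18 - 2 = 16$)
$t = -1$ ($t = 52 \left(- \frac{1}{52}\right) = -1$)
$E{\left(p{\left(2,-5 \right)} \right)} + t 35 = 16 - 35 = -19$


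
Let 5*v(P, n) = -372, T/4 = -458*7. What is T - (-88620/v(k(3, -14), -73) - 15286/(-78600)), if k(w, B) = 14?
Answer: -17074868633/1218300 ≈ -14015.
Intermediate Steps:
T = -12824 (T = 4*(-458*7) = 4*(-3206) = -12824)
v(P, n) = -372/5 (v(P, n) = (⅕)*(-372) = -372/5)
T - (-88620/v(k(3, -14), -73) - 15286/(-78600)) = -12824 - (-88620/(-372/5) - 15286/(-78600)) = -12824 - (-88620*(-5/372) - 15286*(-1/78600)) = -12824 - (36925/31 + 7643/39300) = -12824 - 1*1451389433/1218300 = -12824 - 1451389433/1218300 = -17074868633/1218300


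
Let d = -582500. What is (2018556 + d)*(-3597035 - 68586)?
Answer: -5264037030776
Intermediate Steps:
(2018556 + d)*(-3597035 - 68586) = (2018556 - 582500)*(-3597035 - 68586) = 1436056*(-3665621) = -5264037030776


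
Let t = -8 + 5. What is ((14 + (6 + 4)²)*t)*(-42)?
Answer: 14364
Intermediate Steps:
t = -3
((14 + (6 + 4)²)*t)*(-42) = ((14 + (6 + 4)²)*(-3))*(-42) = ((14 + 10²)*(-3))*(-42) = ((14 + 100)*(-3))*(-42) = (114*(-3))*(-42) = -342*(-42) = 14364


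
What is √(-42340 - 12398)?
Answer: 3*I*√6082 ≈ 233.96*I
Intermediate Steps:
√(-42340 - 12398) = √(-54738) = 3*I*√6082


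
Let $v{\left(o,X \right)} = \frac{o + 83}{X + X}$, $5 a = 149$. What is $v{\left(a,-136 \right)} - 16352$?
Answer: $- \frac{5559821}{340} \approx -16352.0$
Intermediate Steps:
$a = \frac{149}{5}$ ($a = \frac{1}{5} \cdot 149 = \frac{149}{5} \approx 29.8$)
$v{\left(o,X \right)} = \frac{83 + o}{2 X}$
$v{\left(a,-136 \right)} - 16352 = \frac{83 + \frac{149}{5}}{2 \left(-136\right)} - 16352 = \frac{1}{2} \left(- \frac{1}{136}\right) \frac{564}{5} - 16352 = - \frac{141}{340} - 16352 = - \frac{5559821}{340}$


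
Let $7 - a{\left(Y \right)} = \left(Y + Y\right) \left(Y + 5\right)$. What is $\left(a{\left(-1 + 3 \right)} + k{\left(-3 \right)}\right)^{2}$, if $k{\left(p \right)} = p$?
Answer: $576$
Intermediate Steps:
$a{\left(Y \right)} = 7 - 2 Y \left(5 + Y\right)$ ($a{\left(Y \right)} = 7 - \left(Y + Y\right) \left(Y + 5\right) = 7 - 2 Y \left(5 + Y\right)$)
$\left(a{\left(-1 + 3 \right)} + k{\left(-3 \right)}\right)^{2} = \left(\left(7 - 10 \left(-1 + 3\right) - 2 \left(-1 + 3\right)^{2}\right) - 3\right)^{2} = \left(\left(7 - 20 - 2 \cdot 2^{2}\right) - 3\right)^{2} = \left(\left(7 - 20 - 8\right) - 3\right)^{2} = \left(-21 - 3\right)^{2} = \left(-24\right)^{2} = 576$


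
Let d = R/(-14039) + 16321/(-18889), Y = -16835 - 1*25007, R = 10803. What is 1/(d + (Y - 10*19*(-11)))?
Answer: -265182671/10541974725978 ≈ -2.5155e-5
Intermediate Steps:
Y = -41842 (Y = -16835 - 25007 = -41842)
d = -433188386/265182671 (d = 10803/(-14039) + 16321/(-18889) = 10803*(-1/14039) + 16321*(-1/18889) = -10803/14039 - 16321/18889 = -433188386/265182671 ≈ -1.6335)
1/(d + (Y - 10*19*(-11))) = 1/(-433188386/265182671 + (-41842 - 10*19*(-11))) = 1/(-433188386/265182671 + (-41842 - 190*(-11))) = 1/(-433188386/265182671 + (-41842 - 1*(-2090))) = 1/(-433188386/265182671 + (-41842 + 2090)) = 1/(-433188386/265182671 - 39752) = 1/(-10541974725978/265182671) = -265182671/10541974725978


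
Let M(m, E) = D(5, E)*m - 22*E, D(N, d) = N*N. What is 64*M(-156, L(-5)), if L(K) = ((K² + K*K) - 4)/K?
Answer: -1183232/5 ≈ -2.3665e+5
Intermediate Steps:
D(N, d) = N²
L(K) = (-4 + 2*K²)/K (L(K) = ((K² + K²) - 4)/K = (2*K² - 4)/K = (-4 + 2*K²)/K)
M(m, E) = -22*E + 25*m (M(m, E) = 5²*m - 22*E = 25*m - 22*E = -22*E + 25*m)
64*M(-156, L(-5)) = 64*(-22*(-4/(-5) + 2*(-5)) + 25*(-156)) = 64*(-22*(-4*(-⅕) - 10) - 3900) = 64*(-22*(⅘ - 10) - 3900) = 64*(-22*(-46/5) - 3900) = 64*(1012/5 - 3900) = 64*(-18488/5) = -1183232/5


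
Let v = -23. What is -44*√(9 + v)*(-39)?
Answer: 1716*I*√14 ≈ 6420.7*I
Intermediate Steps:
-44*√(9 + v)*(-39) = -44*√(9 - 23)*(-39) = -44*I*√14*(-39) = 1716*I*√14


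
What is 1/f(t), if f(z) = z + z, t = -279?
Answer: -1/558 ≈ -0.0017921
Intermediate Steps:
f(z) = 2*z
1/f(t) = 1/(2*(-279)) = 1/(-558) = -1/558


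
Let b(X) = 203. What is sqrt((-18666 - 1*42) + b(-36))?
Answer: I*sqrt(18505) ≈ 136.03*I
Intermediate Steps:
sqrt((-18666 - 1*42) + b(-36)) = sqrt((-18666 - 1*42) + 203) = sqrt((-18666 - 42) + 203) = sqrt(-18708 + 203) = sqrt(-18505) = I*sqrt(18505)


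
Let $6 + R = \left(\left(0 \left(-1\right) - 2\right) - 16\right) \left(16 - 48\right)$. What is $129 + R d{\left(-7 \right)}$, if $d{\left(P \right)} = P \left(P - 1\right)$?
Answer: $32049$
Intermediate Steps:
$R = 570$ ($R = -6 + \left(\left(0 \left(-1\right) - 2\right) - 16\right) \left(16 - 48\right) = -6 + \left(\left(0 - 2\right) - 16\right) \left(-32\right) = -6 + \left(-2 - 16\right) \left(-32\right) = -6 - -576 = -6 + 576 = 570$)
$d{\left(P \right)} = P \left(-1 + P\right)$
$129 + R d{\left(-7 \right)} = 129 + 570 \left(- 7 \left(-1 - 7\right)\right) = 129 + 570 \left(\left(-7\right) \left(-8\right)\right) = 129 + 570 \cdot 56 = 129 + 31920 = 32049$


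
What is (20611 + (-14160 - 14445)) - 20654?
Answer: -28648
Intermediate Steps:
(20611 + (-14160 - 14445)) - 20654 = (20611 - 28605) - 20654 = -7994 - 20654 = -28648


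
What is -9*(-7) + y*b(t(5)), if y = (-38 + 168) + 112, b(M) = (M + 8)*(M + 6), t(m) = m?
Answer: 34669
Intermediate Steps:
b(M) = (6 + M)*(8 + M) (b(M) = (8 + M)*(6 + M) = (6 + M)*(8 + M))
y = 242 (y = 130 + 112 = 242)
-9*(-7) + y*b(t(5)) = -9*(-7) + 242*(48 + 5² + 14*5) = 63 + 242*(48 + 25 + 70) = 63 + 242*143 = 63 + 34606 = 34669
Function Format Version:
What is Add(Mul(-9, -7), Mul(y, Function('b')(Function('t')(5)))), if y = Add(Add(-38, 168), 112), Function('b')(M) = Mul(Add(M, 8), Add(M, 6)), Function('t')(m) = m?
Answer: 34669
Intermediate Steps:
Function('b')(M) = Mul(Add(6, M), Add(8, M)) (Function('b')(M) = Mul(Add(8, M), Add(6, M)) = Mul(Add(6, M), Add(8, M)))
y = 242 (y = Add(130, 112) = 242)
Add(Mul(-9, -7), Mul(y, Function('b')(Function('t')(5)))) = Add(Mul(-9, -7), Mul(242, Add(48, Pow(5, 2), Mul(14, 5)))) = Add(63, Mul(242, Add(48, 25, 70))) = Add(63, Mul(242, 143)) = Add(63, 34606) = 34669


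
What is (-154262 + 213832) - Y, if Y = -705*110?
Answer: 137120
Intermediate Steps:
Y = -77550
(-154262 + 213832) - Y = (-154262 + 213832) - 1*(-77550) = 59570 + 77550 = 137120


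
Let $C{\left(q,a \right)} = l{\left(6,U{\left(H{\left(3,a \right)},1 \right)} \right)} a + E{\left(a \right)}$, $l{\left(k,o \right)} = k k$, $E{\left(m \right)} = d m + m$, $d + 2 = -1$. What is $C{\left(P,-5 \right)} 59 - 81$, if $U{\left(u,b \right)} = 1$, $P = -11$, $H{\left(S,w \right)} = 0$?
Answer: $-10111$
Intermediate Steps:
$d = -3$ ($d = -2 - 1 = -3$)
$E{\left(m \right)} = - 2 m$ ($E{\left(m \right)} = - 3 m + m = - 2 m$)
$l{\left(k,o \right)} = k^{2}$
$C{\left(q,a \right)} = 34 a$ ($C{\left(q,a \right)} = 6^{2} a - 2 a = 36 a - 2 a = 34 a$)
$C{\left(P,-5 \right)} 59 - 81 = 34 \left(-5\right) 59 - 81 = \left(-170\right) 59 - 81 = -10030 - 81 = -10111$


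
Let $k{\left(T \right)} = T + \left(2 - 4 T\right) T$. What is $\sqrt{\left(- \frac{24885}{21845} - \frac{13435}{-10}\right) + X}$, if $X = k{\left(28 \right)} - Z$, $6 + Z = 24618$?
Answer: $\frac{3 i \sqrt{223302971606}}{8738} \approx 162.24 i$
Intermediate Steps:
$k{\left(T \right)} = T + T \left(2 - 4 T\right)$
$Z = 24612$ ($Z = -6 + 24618 = 24612$)
$X = -27664$ ($X = 28 \left(3 - 112\right) - 24612 = 28 \left(-109\right) - 24612 = -3052 - 24612 = -27664$)
$\sqrt{\left(- \frac{24885}{21845} - \frac{13435}{-10}\right) + X} = \sqrt{\left(- \frac{24885}{21845} - \frac{13435}{-10}\right) - 27664} = \sqrt{\left(\left(-24885\right) \frac{1}{21845} - - \frac{2687}{2}\right) - 27664} = \sqrt{\left(- \frac{4977}{4369} + \frac{2687}{2}\right) - 27664} = \sqrt{\frac{11729549}{8738} - 27664} = \sqrt{- \frac{229998483}{8738}} = \frac{3 i \sqrt{223302971606}}{8738}$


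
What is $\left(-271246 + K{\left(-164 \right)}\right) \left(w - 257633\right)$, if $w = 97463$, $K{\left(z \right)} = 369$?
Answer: $43386369090$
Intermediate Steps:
$\left(-271246 + K{\left(-164 \right)}\right) \left(w - 257633\right) = \left(-271246 + 369\right) \left(97463 - 257633\right) = \left(-270877\right) \left(-160170\right) = 43386369090$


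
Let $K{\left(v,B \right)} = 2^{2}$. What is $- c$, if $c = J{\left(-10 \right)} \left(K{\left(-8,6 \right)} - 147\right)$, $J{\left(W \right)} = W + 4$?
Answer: $-858$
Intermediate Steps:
$J{\left(W \right)} = 4 + W$
$K{\left(v,B \right)} = 4$
$c = 858$ ($c = \left(4 - 10\right) \left(4 - 147\right) = \left(-6\right) \left(-143\right) = 858$)
$- c = \left(-1\right) 858 = -858$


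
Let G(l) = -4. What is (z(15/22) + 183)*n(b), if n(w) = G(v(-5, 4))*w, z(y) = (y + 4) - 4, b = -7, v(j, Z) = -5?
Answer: 56574/11 ≈ 5143.1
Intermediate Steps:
z(y) = y (z(y) = (4 + y) - 4 = y)
n(w) = -4*w
(z(15/22) + 183)*n(b) = (15/22 + 183)*(-4*(-7)) = (15*(1/22) + 183)*28 = (15/22 + 183)*28 = (4041/22)*28 = 56574/11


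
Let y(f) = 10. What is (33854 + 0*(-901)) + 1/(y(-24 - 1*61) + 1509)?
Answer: 51424227/1519 ≈ 33854.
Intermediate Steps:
(33854 + 0*(-901)) + 1/(y(-24 - 1*61) + 1509) = (33854 + 0*(-901)) + 1/(10 + 1509) = (33854 + 0) + 1/1519 = 33854 + 1/1519 = 51424227/1519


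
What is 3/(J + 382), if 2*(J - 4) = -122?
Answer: 3/325 ≈ 0.0092308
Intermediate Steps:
J = -57 (J = 4 + (½)*(-122) = 4 - 61 = -57)
3/(J + 382) = 3/(-57 + 382) = 3/325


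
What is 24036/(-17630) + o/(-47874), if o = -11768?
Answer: -235807406/211004655 ≈ -1.1175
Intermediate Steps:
24036/(-17630) + o/(-47874) = 24036/(-17630) - 11768/(-47874) = 24036*(-1/17630) - 11768*(-1/47874) = -12018/8815 + 5884/23937 = -235807406/211004655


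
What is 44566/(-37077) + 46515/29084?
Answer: 428479111/1078347468 ≈ 0.39735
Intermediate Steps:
44566/(-37077) + 46515/29084 = 44566*(-1/37077) + 46515*(1/29084) = -44566/37077 + 46515/29084 = 428479111/1078347468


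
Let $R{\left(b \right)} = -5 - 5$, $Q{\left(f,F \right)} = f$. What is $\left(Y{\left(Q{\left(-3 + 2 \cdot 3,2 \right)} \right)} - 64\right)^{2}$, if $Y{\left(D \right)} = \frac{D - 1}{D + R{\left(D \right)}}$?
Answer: $\frac{202500}{49} \approx 4132.7$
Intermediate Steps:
$R{\left(b \right)} = -10$
$Y{\left(D \right)} = \frac{-1 + D}{-10 + D}$ ($Y{\left(D \right)} = \frac{D - 1}{D - 10} = \frac{-1 + D}{-10 + D}$)
$\left(Y{\left(Q{\left(-3 + 2 \cdot 3,2 \right)} \right)} - 64\right)^{2} = \left(\frac{-1 + \left(-3 + 2 \cdot 3\right)}{-10 + \left(-3 + 2 \cdot 3\right)} - 64\right)^{2} = \left(\frac{-1 + \left(-3 + 6\right)}{-10 + \left(-3 + 6\right)} - 64\right)^{2} = \left(\frac{-1 + 3}{-10 + 3} - 64\right)^{2} = \left(\frac{1}{-7} \cdot 2 - 64\right)^{2} = \left(\left(- \frac{1}{7}\right) 2 - 64\right)^{2} = \left(- \frac{2}{7} - 64\right)^{2} = \left(- \frac{450}{7}\right)^{2} = \frac{202500}{49}$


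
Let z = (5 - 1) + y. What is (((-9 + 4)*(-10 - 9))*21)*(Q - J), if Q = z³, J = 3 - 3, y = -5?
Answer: -1995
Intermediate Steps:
J = 0
z = -1 (z = (5 - 1) - 5 = 4 - 5 = -1)
Q = -1 (Q = (-1)³ = -1)
(((-9 + 4)*(-10 - 9))*21)*(Q - J) = (((-9 + 4)*(-10 - 9))*21)*(-1 - 1*0) = (-5*(-19)*21)*(-1 + 0) = (95*21)*(-1) = 1995*(-1) = -1995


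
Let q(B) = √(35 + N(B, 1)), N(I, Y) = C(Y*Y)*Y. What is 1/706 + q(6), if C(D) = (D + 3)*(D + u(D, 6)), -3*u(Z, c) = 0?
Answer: 1/706 + √39 ≈ 6.2464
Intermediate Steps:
u(Z, c) = 0 (u(Z, c) = -⅓*0 = 0)
C(D) = D*(3 + D) (C(D) = (D + 3)*(D + 0) = (3 + D)*D = D*(3 + D))
N(I, Y) = Y³*(3 + Y²) (N(I, Y) = ((Y*Y)*(3 + Y*Y))*Y = (Y²*(3 + Y²))*Y = Y³*(3 + Y²))
q(B) = √39 (q(B) = √(35 + 1³*(3 + 1²)) = √(35 + 1*(3 + 1)) = √(35 + 1*4) = √(35 + 4) = √39)
1/706 + q(6) = 1/706 + √39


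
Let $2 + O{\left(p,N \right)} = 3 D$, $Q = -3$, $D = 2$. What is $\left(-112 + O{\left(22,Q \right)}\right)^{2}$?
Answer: $11664$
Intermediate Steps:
$O{\left(p,N \right)} = 4$ ($O{\left(p,N \right)} = -2 + 3 \cdot 2 = -2 + 6 = 4$)
$\left(-112 + O{\left(22,Q \right)}\right)^{2} = \left(-112 + 4\right)^{2} = \left(-108\right)^{2} = 11664$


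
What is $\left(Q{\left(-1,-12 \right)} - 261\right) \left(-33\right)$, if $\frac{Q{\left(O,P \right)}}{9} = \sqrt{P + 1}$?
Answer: $8613 - 297 i \sqrt{11} \approx 8613.0 - 985.04 i$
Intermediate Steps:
$Q{\left(O,P \right)} = 9 \sqrt{1 + P}$ ($Q{\left(O,P \right)} = 9 \sqrt{P + 1} = 9 \sqrt{1 + P}$)
$\left(Q{\left(-1,-12 \right)} - 261\right) \left(-33\right) = \left(9 \sqrt{1 - 12} - 261\right) \left(-33\right) = \left(9 \sqrt{-11} - 261\right) \left(-33\right) = \left(9 i \sqrt{11} - 261\right) \left(-33\right) = \left(-261 + 9 i \sqrt{11}\right) \left(-33\right) = 8613 - 297 i \sqrt{11}$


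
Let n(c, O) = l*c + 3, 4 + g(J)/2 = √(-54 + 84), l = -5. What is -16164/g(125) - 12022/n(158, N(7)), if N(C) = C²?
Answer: -12636914/5509 - 4041*√30/7 ≈ -5455.8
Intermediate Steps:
g(J) = -8 + 2*√30 (g(J) = -8 + 2*√(-54 + 84) = -8 + 2*√30)
n(c, O) = 3 - 5*c (n(c, O) = -5*c + 3 = 3 - 5*c)
-16164/g(125) - 12022/n(158, N(7)) = -16164/(-8 + 2*√30) - 12022/(3 - 5*158) = -16164/(-8 + 2*√30) - 12022/(3 - 790) = -16164/(-8 + 2*√30) - 12022/(-787) = -16164/(-8 + 2*√30) - 12022*(-1/787) = -16164/(-8 + 2*√30) + 12022/787 = 12022/787 - 16164/(-8 + 2*√30)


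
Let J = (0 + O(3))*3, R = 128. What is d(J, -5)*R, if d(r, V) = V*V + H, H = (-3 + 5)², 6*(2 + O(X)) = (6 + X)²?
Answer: 3712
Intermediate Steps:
O(X) = -2 + (6 + X)²/6
H = 4 (H = 2² = 4)
J = 69/2 (J = (0 + (-2 + (6 + 3)²/6))*3 = (0 + (-2 + (⅙)*9²))*3 = (0 + (-2 + (⅙)*81))*3 = (0 + (-2 + 27/2))*3 = (0 + 23/2)*3 = (23/2)*3 = 69/2 ≈ 34.500)
d(r, V) = 4 + V² (d(r, V) = V*V + 4 = V² + 4 = 4 + V²)
d(J, -5)*R = (4 + (-5)²)*128 = (4 + 25)*128 = 29*128 = 3712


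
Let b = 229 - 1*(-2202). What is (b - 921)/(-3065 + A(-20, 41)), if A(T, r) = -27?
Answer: -755/1546 ≈ -0.48836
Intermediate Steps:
b = 2431 (b = 229 + 2202 = 2431)
(b - 921)/(-3065 + A(-20, 41)) = (2431 - 921)/(-3065 - 27) = 1510/(-3092) = 1510*(-1/3092) = -755/1546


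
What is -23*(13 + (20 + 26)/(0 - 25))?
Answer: -6417/25 ≈ -256.68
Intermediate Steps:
-23*(13 + (20 + 26)/(0 - 25)) = -23*(13 + 46/(-25)) = -23*(13 + 46*(-1/25)) = -23*(13 - 46/25) = -23*279/25 = -6417/25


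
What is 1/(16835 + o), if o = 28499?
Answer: 1/45334 ≈ 2.2058e-5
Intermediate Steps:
1/(16835 + o) = 1/(16835 + 28499) = 1/45334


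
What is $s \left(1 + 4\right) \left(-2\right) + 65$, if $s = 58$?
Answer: $-515$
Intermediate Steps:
$s \left(1 + 4\right) \left(-2\right) + 65 = 58 \left(1 + 4\right) \left(-2\right) + 65 = 58 \cdot 5 \left(-2\right) + 65 = 58 \left(-10\right) + 65 = -580 + 65 = -515$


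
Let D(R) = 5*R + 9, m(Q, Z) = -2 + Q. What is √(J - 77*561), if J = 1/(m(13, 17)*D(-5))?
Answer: I*√83629403/44 ≈ 207.84*I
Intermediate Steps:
D(R) = 9 + 5*R
J = -1/176 (J = 1/((-2 + 13)*(9 + 5*(-5))) = 1/(11*(9 - 25)) = 1/(11*(-16)) = 1/(-176) = -1/176 ≈ -0.0056818)
√(J - 77*561) = √(-1/176 - 77*561) = √(-1/176 - 43197) = √(-7602673/176) = I*√83629403/44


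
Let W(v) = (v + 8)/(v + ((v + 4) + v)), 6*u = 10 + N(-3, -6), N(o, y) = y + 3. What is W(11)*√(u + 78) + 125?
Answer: 125 + 95*√114/222 ≈ 129.57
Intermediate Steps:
N(o, y) = 3 + y
u = 7/6 (u = (10 + (3 - 6))/6 = (10 - 3)/6 = (⅙)*7 = 7/6 ≈ 1.1667)
W(v) = (8 + v)/(4 + 3*v) (W(v) = (8 + v)/(v + ((4 + v) + v)) = (8 + v)/(v + (4 + 2*v)) = (8 + v)/(4 + 3*v))
W(11)*√(u + 78) + 125 = ((8 + 11)/(4 + 3*11))*√(7/6 + 78) + 125 = (19/(4 + 33))*√(475/6) + 125 = (19/37)*(5*√114/6) + 125 = ((1/37)*19)*(5*√114/6) + 125 = 19*(5*√114/6)/37 + 125 = 95*√114/222 + 125 = 125 + 95*√114/222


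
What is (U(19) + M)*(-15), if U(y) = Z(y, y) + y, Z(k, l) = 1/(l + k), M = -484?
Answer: 265035/38 ≈ 6974.6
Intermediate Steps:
Z(k, l) = 1/(k + l)
U(y) = y + 1/(2*y) (U(y) = 1/(y + y) + y = 1/(2*y) + y = y + 1/(2*y))
(U(19) + M)*(-15) = ((19 + (1/2)/19) - 484)*(-15) = ((19 + (1/2)*(1/19)) - 484)*(-15) = ((19 + 1/38) - 484)*(-15) = (723/38 - 484)*(-15) = -17669/38*(-15) = 265035/38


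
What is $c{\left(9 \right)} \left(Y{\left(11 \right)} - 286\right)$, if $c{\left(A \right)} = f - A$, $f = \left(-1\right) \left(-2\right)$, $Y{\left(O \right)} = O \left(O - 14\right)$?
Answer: $2233$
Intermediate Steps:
$Y{\left(O \right)} = O \left(-14 + O\right)$
$f = 2$
$c{\left(A \right)} = 2 - A$
$c{\left(9 \right)} \left(Y{\left(11 \right)} - 286\right) = \left(2 - 9\right) \left(11 \left(-14 + 11\right) - 286\right) = \left(2 - 9\right) \left(11 \left(-3\right) - 286\right) = - 7 \left(-33 - 286\right) = \left(-7\right) \left(-319\right) = 2233$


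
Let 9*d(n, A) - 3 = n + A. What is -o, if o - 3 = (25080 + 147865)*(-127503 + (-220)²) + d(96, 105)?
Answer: 41041404928/3 ≈ 1.3680e+10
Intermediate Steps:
d(n, A) = ⅓ + A/9 + n/9 (d(n, A) = ⅓ + (n + A)/9 = ⅓ + (A + n)/9 = ⅓ + (A/9 + n/9) = ⅓ + A/9 + n/9)
o = -41041404928/3 (o = 3 + ((25080 + 147865)*(-127503 + (-220)²) + (⅓ + (⅑)*105 + (⅑)*96)) = 3 + (172945*(-127503 + 48400) + (⅓ + 35/3 + 32/3)) = 3 + (172945*(-79103) + 68/3) = 3 + (-13680468335 + 68/3) = 3 - 41041404937/3 = -41041404928/3 ≈ -1.3680e+10)
-o = -1*(-41041404928/3) = 41041404928/3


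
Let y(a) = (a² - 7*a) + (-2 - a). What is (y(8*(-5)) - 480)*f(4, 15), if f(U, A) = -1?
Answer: -1438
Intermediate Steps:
y(a) = -2 + a² - 8*a
(y(8*(-5)) - 480)*f(4, 15) = ((-2 + (8*(-5))² - 64*(-5)) - 480)*(-1) = ((-2 + (-40)² - 8*(-40)) - 480)*(-1) = ((-2 + 1600 + 320) - 480)*(-1) = (1918 - 480)*(-1) = 1438*(-1) = -1438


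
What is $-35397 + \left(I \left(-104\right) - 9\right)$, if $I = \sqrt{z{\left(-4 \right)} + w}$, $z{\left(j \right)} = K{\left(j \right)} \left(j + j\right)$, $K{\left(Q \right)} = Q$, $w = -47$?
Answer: $-35406 - 104 i \sqrt{15} \approx -35406.0 - 402.79 i$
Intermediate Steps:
$z{\left(j \right)} = 2 j^{2}$ ($z{\left(j \right)} = j \left(j + j\right) = j 2 j = 2 j^{2}$)
$I = i \sqrt{15}$ ($I = \sqrt{2 \left(-4\right)^{2} - 47} = \sqrt{2 \cdot 16 - 47} = \sqrt{32 - 47} = \sqrt{-15} = i \sqrt{15} \approx 3.873 i$)
$-35397 + \left(I \left(-104\right) - 9\right) = -35397 - \left(9 - i \sqrt{15} \left(-104\right)\right) = -35397 - \left(9 + 104 i \sqrt{15}\right) = -35406 - 104 i \sqrt{15}$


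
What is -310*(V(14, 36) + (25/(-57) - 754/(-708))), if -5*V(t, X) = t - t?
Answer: -653015/3363 ≈ -194.18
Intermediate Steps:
V(t, X) = 0 (V(t, X) = -(t - t)/5 = -⅕*0 = 0)
-310*(V(14, 36) + (25/(-57) - 754/(-708))) = -310*(0 + (25/(-57) - 754/(-708))) = -310*(0 + (25*(-1/57) - 754*(-1/708))) = -310*(0 + (-25/57 + 377/354)) = -310*(0 + 4213/6726) = -310*4213/6726 = -653015/3363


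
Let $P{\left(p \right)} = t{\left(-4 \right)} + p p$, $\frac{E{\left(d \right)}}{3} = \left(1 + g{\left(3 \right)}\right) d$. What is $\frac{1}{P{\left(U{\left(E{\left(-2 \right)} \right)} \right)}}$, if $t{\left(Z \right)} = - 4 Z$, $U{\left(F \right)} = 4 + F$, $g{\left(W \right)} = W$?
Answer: $\frac{1}{416} \approx 0.0024038$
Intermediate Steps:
$E{\left(d \right)} = 12 d$ ($E{\left(d \right)} = 3 \left(1 + 3\right) d = 3 \cdot 4 d = 12 d$)
$P{\left(p \right)} = 16 + p^{2}$ ($P{\left(p \right)} = \left(-4\right) \left(-4\right) + p p = 16 + p^{2}$)
$\frac{1}{P{\left(U{\left(E{\left(-2 \right)} \right)} \right)}} = \frac{1}{16 + \left(4 + 12 \left(-2\right)\right)^{2}} = \frac{1}{16 + \left(4 - 24\right)^{2}} = \frac{1}{16 + \left(-20\right)^{2}} = \frac{1}{16 + 400} = \frac{1}{416}$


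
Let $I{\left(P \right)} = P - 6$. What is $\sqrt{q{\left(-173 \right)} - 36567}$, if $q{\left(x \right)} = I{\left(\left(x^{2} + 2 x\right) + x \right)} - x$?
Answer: $i \sqrt{6990} \approx 83.606 i$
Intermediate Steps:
$I{\left(P \right)} = -6 + P$
$q{\left(x \right)} = -6 + x^{2} + 2 x$ ($q{\left(x \right)} = \left(-6 + \left(\left(x^{2} + 2 x\right) + x\right)\right) - x = \left(-6 + \left(x^{2} + 3 x\right)\right) - x = \left(-6 + x^{2} + 3 x\right) - x = -6 + x^{2} + 2 x$)
$\sqrt{q{\left(-173 \right)} - 36567} = \sqrt{\left(-6 - -173 - 173 \left(3 - 173\right)\right) - 36567} = \sqrt{\left(-6 + 173 - -29410\right) - 36567} = \sqrt{\left(-6 + 173 + 29410\right) - 36567} = \sqrt{29577 - 36567} = \sqrt{-6990} = i \sqrt{6990}$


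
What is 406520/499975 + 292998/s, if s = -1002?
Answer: -4869478067/16699165 ≈ -291.60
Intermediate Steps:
406520/499975 + 292998/s = 406520/499975 + 292998/(-1002) = 406520*(1/499975) + 292998*(-1/1002) = 81304/99995 - 48833/167 = -4869478067/16699165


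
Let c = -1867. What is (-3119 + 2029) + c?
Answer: -2957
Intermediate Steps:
(-3119 + 2029) + c = (-3119 + 2029) - 1867 = -1090 - 1867 = -2957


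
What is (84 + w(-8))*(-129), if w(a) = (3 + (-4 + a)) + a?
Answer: -8643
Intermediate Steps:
w(a) = -1 + 2*a (w(a) = (-1 + a) + a = -1 + 2*a)
(84 + w(-8))*(-129) = (84 + (-1 + 2*(-8)))*(-129) = (84 + (-1 - 16))*(-129) = (84 - 17)*(-129) = 67*(-129) = -8643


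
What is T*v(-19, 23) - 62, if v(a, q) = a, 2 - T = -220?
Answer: -4280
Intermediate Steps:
T = 222 (T = 2 - 1*(-220) = 2 + 220 = 222)
T*v(-19, 23) - 62 = 222*(-19) - 62 = -4218 - 62 = -4280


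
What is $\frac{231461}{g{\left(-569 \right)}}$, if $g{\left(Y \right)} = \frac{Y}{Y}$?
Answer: $231461$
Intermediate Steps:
$g{\left(Y \right)} = 1$
$\frac{231461}{g{\left(-569 \right)}} = \frac{231461}{1} = 231461 \cdot 1 = 231461$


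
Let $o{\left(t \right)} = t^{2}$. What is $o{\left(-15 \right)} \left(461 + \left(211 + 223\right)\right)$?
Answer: $201375$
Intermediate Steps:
$o{\left(-15 \right)} \left(461 + \left(211 + 223\right)\right) = \left(-15\right)^{2} \left(461 + \left(211 + 223\right)\right) = 225 \left(461 + 434\right) = 225 \cdot 895 = 201375$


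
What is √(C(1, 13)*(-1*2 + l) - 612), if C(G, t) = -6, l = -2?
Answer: 14*I*√3 ≈ 24.249*I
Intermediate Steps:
√(C(1, 13)*(-1*2 + l) - 612) = √(-6*(-1*2 - 2) - 612) = √(-6*(-2 - 2) - 612) = √(-6*(-4) - 612) = √(24 - 612) = √(-588) = 14*I*√3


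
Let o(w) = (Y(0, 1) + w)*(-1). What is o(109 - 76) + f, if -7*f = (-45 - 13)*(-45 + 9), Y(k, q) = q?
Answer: -2326/7 ≈ -332.29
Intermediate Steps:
o(w) = -1 - w (o(w) = (1 + w)*(-1) = -1 - w)
f = -2088/7 (f = -(-45 - 13)*(-45 + 9)/7 = -(-58)*(-36)/7 = -⅐*2088 = -2088/7 ≈ -298.29)
o(109 - 76) + f = (-1 - (109 - 76)) - 2088/7 = (-1 - 1*33) - 2088/7 = (-1 - 33) - 2088/7 = -34 - 2088/7 = -2326/7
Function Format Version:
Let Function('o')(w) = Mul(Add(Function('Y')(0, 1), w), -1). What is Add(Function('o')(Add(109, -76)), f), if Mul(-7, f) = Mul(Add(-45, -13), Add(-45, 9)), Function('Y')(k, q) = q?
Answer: Rational(-2326, 7) ≈ -332.29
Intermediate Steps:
Function('o')(w) = Add(-1, Mul(-1, w)) (Function('o')(w) = Mul(Add(1, w), -1) = Add(-1, Mul(-1, w)))
f = Rational(-2088, 7) (f = Mul(Rational(-1, 7), Mul(Add(-45, -13), Add(-45, 9))) = Mul(Rational(-1, 7), Mul(-58, -36)) = Mul(Rational(-1, 7), 2088) = Rational(-2088, 7) ≈ -298.29)
Add(Function('o')(Add(109, -76)), f) = Add(Add(-1, Mul(-1, Add(109, -76))), Rational(-2088, 7)) = Add(Add(-1, Mul(-1, 33)), Rational(-2088, 7)) = Add(Add(-1, -33), Rational(-2088, 7)) = Add(-34, Rational(-2088, 7)) = Rational(-2326, 7)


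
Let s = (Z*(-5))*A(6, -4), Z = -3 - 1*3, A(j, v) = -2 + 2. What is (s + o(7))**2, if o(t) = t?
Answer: 49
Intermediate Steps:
A(j, v) = 0
Z = -6 (Z = -3 - 3 = -6)
s = 0 (s = -6*(-5)*0 = 30*0 = 0)
(s + o(7))**2 = (0 + 7)**2 = 7**2 = 49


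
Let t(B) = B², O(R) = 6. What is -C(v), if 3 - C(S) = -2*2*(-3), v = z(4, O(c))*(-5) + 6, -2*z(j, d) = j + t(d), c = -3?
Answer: 9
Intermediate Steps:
z(j, d) = -j/2 - d²/2 (z(j, d) = -(j + d²)/2 = -j/2 - d²/2)
v = 106 (v = (-½*4 - ½*6²)*(-5) + 6 = (-2 - ½*36)*(-5) + 6 = (-2 - 18)*(-5) + 6 = -20*(-5) + 6 = 100 + 6 = 106)
C(S) = -9 (C(S) = 3 - (-2*2)*(-3) = 3 - (-4)*(-3) = 3 - 1*12 = 3 - 12 = -9)
-C(v) = -1*(-9) = 9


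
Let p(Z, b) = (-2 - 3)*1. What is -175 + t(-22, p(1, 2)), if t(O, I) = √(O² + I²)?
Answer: -175 + √509 ≈ -152.44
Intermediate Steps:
p(Z, b) = -5 (p(Z, b) = -5*1 = -5)
t(O, I) = √(I² + O²)
-175 + t(-22, p(1, 2)) = -175 + √((-5)² + (-22)²) = -175 + √(25 + 484) = -175 + √509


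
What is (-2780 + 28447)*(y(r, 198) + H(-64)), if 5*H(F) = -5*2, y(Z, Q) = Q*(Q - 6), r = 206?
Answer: 975705338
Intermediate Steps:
y(Z, Q) = Q*(-6 + Q)
H(F) = -2 (H(F) = (-5*2)/5 = (1/5)*(-10) = -2)
(-2780 + 28447)*(y(r, 198) + H(-64)) = (-2780 + 28447)*(198*(-6 + 198) - 2) = 25667*(198*192 - 2) = 25667*(38016 - 2) = 25667*38014 = 975705338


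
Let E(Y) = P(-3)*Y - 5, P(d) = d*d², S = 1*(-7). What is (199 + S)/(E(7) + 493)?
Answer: 192/299 ≈ 0.64214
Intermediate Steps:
S = -7
P(d) = d³
E(Y) = -5 - 27*Y (E(Y) = (-3)³*Y - 5 = -27*Y - 5 = -5 - 27*Y)
(199 + S)/(E(7) + 493) = (199 - 7)/((-5 - 27*7) + 493) = 192/((-5 - 189) + 493) = 192/(-194 + 493) = 192/299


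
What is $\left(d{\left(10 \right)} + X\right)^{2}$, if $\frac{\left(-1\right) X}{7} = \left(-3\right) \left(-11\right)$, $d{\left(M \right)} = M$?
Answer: $48841$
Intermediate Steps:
$X = -231$ ($X = - 7 \left(\left(-3\right) \left(-11\right)\right) = \left(-7\right) 33 = -231$)
$\left(d{\left(10 \right)} + X\right)^{2} = \left(10 - 231\right)^{2} = \left(-221\right)^{2} = 48841$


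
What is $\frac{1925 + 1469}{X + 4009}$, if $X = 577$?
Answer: $\frac{1697}{2293} \approx 0.74008$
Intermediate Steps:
$\frac{1925 + 1469}{X + 4009} = \frac{1925 + 1469}{577 + 4009} = \frac{3394}{4586} = 3394 \cdot \frac{1}{4586} = \frac{1697}{2293}$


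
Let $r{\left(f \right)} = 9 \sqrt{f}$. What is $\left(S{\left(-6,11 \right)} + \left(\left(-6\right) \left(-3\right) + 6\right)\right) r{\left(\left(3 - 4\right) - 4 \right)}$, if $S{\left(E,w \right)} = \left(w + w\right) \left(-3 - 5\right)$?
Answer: $- 1368 i \sqrt{5} \approx - 3058.9 i$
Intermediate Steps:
$S{\left(E,w \right)} = - 16 w$ ($S{\left(E,w \right)} = 2 w \left(-8\right) = - 16 w$)
$\left(S{\left(-6,11 \right)} + \left(\left(-6\right) \left(-3\right) + 6\right)\right) r{\left(\left(3 - 4\right) - 4 \right)} = \left(\left(-16\right) 11 + \left(\left(-6\right) \left(-3\right) + 6\right)\right) 9 \sqrt{\left(3 - 4\right) - 4} = \left(-176 + \left(18 + 6\right)\right) 9 \sqrt{-1 - 4} = \left(-176 + 24\right) 9 \sqrt{-5} = - 152 \cdot 9 i \sqrt{5} = - 1368 i \sqrt{5}$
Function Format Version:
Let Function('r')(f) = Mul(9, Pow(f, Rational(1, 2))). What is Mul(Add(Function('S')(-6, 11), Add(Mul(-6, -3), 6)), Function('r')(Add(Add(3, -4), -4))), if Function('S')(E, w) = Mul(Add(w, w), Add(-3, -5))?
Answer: Mul(-1368, I, Pow(5, Rational(1, 2))) ≈ Mul(-3058.9, I)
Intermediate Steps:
Function('S')(E, w) = Mul(-16, w) (Function('S')(E, w) = Mul(Mul(2, w), -8) = Mul(-16, w))
Mul(Add(Function('S')(-6, 11), Add(Mul(-6, -3), 6)), Function('r')(Add(Add(3, -4), -4))) = Mul(Add(Mul(-16, 11), Add(Mul(-6, -3), 6)), Mul(9, Pow(Add(Add(3, -4), -4), Rational(1, 2)))) = Mul(Add(-176, Add(18, 6)), Mul(9, Pow(Add(-1, -4), Rational(1, 2)))) = Mul(Add(-176, 24), Mul(9, Pow(-5, Rational(1, 2)))) = Mul(-152, Mul(9, Mul(I, Pow(5, Rational(1, 2))))) = Mul(-152, Mul(9, I, Pow(5, Rational(1, 2)))) = Mul(-1368, I, Pow(5, Rational(1, 2)))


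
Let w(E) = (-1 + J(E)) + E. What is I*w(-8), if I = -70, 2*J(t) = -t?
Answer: 350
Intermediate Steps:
J(t) = -t/2 (J(t) = (-t)/2 = -t/2)
w(E) = -1 + E/2 (w(E) = (-1 - E/2) + E = -1 + E/2)
I*w(-8) = -70*(-1 + (½)*(-8)) = -70*(-1 - 4) = -70*(-5) = 350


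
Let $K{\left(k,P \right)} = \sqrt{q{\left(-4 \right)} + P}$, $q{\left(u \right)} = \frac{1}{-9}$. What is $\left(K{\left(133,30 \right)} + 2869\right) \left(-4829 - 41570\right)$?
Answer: $-133118731 - \frac{46399 \sqrt{269}}{3} \approx -1.3337 \cdot 10^{8}$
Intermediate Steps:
$q{\left(u \right)} = - \frac{1}{9}$
$K{\left(k,P \right)} = \sqrt{- \frac{1}{9} + P}$
$\left(K{\left(133,30 \right)} + 2869\right) \left(-4829 - 41570\right) = \left(\frac{\sqrt{-1 + 9 \cdot 30}}{3} + 2869\right) \left(-4829 - 41570\right) = \left(\frac{\sqrt{-1 + 270}}{3} + 2869\right) \left(-46399\right) = \left(\frac{\sqrt{269}}{3} + 2869\right) \left(-46399\right) = \left(2869 + \frac{\sqrt{269}}{3}\right) \left(-46399\right) = -133118731 - \frac{46399 \sqrt{269}}{3}$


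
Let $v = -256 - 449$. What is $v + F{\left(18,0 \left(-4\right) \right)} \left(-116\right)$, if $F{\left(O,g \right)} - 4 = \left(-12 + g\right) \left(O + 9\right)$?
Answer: $36415$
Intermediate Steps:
$v = -705$
$F{\left(O,g \right)} = 4 + \left(-12 + g\right) \left(9 + O\right)$ ($F{\left(O,g \right)} = 4 + \left(-12 + g\right) \left(O + 9\right) = 4 + \left(-12 + g\right) \left(9 + O\right)$)
$v + F{\left(18,0 \left(-4\right) \right)} \left(-116\right) = -705 + \left(-104 - 216 + 9 \cdot 0 \left(-4\right) + 18 \cdot 0 \left(-4\right)\right) \left(-116\right) = -705 + \left(-104 - 216 + 9 \cdot 0 + 18 \cdot 0\right) \left(-116\right) = -705 + \left(-104 - 216 + 0 + 0\right) \left(-116\right) = -705 - -37120 = -705 + 37120 = 36415$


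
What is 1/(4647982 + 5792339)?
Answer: 1/10440321 ≈ 9.5783e-8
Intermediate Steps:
1/(4647982 + 5792339) = 1/10440321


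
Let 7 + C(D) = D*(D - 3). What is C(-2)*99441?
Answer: 298323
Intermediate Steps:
C(D) = -7 + D*(-3 + D) (C(D) = -7 + D*(D - 3) = -7 + D*(-3 + D))
C(-2)*99441 = (-7 + (-2)² - 3*(-2))*99441 = (-7 + 4 + 6)*99441 = 3*99441 = 298323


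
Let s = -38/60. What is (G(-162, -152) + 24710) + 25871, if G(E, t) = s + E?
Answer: 1512551/30 ≈ 50418.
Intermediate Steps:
s = -19/30 (s = -38*1/60 = -19/30 ≈ -0.63333)
G(E, t) = -19/30 + E
(G(-162, -152) + 24710) + 25871 = ((-19/30 - 162) + 24710) + 25871 = (-4879/30 + 24710) + 25871 = 736421/30 + 25871 = 1512551/30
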